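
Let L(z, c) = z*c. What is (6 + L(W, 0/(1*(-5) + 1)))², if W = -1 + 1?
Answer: 36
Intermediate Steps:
W = 0
L(z, c) = c*z
(6 + L(W, 0/(1*(-5) + 1)))² = (6 + (0/(1*(-5) + 1))*0)² = (6 + (0/(-5 + 1))*0)² = (6 + (0/(-4))*0)² = (6 + (0*(-¼))*0)² = (6 + 0*0)² = (6 + 0)² = 6² = 36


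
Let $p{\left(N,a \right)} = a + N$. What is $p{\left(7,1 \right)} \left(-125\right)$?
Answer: $-1000$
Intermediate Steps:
$p{\left(N,a \right)} = N + a$
$p{\left(7,1 \right)} \left(-125\right) = \left(7 + 1\right) \left(-125\right) = 8 \left(-125\right) = -1000$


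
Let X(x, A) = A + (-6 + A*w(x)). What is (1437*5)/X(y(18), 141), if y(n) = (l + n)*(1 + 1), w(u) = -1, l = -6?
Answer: -2395/2 ≈ -1197.5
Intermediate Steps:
y(n) = -12 + 2*n (y(n) = (-6 + n)*(1 + 1) = (-6 + n)*2 = -12 + 2*n)
X(x, A) = -6 (X(x, A) = A + (-6 + A*(-1)) = A + (-6 - A) = -6)
(1437*5)/X(y(18), 141) = (1437*5)/(-6) = 7185*(-⅙) = -2395/2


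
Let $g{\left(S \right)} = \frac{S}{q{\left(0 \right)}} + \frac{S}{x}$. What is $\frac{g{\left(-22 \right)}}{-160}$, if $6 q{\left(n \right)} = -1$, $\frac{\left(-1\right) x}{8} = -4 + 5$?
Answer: $- \frac{539}{640} \approx -0.84219$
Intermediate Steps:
$x = -8$ ($x = - 8 \left(-4 + 5\right) = \left(-8\right) 1 = -8$)
$q{\left(n \right)} = - \frac{1}{6}$ ($q{\left(n \right)} = \frac{1}{6} \left(-1\right) = - \frac{1}{6}$)
$g{\left(S \right)} = - \frac{49 S}{8}$ ($g{\left(S \right)} = \frac{S}{- \frac{1}{6}} + \frac{S}{-8} = S \left(-6\right) + S \left(- \frac{1}{8}\right) = - 6 S - \frac{S}{8} = - \frac{49 S}{8}$)
$\frac{g{\left(-22 \right)}}{-160} = \frac{\left(- \frac{49}{8}\right) \left(-22\right)}{-160} = \frac{539}{4} \left(- \frac{1}{160}\right) = - \frac{539}{640}$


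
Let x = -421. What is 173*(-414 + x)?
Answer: -144455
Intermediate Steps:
173*(-414 + x) = 173*(-414 - 421) = 173*(-835) = -144455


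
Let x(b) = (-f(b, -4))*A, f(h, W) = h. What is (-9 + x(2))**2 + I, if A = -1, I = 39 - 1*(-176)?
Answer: 264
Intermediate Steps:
I = 215 (I = 39 + 176 = 215)
x(b) = b (x(b) = -b*(-1) = b)
(-9 + x(2))**2 + I = (-9 + 2)**2 + 215 = (-7)**2 + 215 = 49 + 215 = 264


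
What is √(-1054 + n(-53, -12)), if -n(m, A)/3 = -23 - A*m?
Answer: √923 ≈ 30.381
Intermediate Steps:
n(m, A) = 69 + 3*A*m (n(m, A) = -3*(-23 - A*m) = 69 + 3*A*m)
√(-1054 + n(-53, -12)) = √(-1054 + (69 + 3*(-12)*(-53))) = √(-1054 + (69 + 1908)) = √(-1054 + 1977) = √923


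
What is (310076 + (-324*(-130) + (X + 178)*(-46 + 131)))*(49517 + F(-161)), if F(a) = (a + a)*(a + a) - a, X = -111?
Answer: 54886879542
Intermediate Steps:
F(a) = -a + 4*a² (F(a) = (2*a)*(2*a) - a = 4*a² - a = -a + 4*a²)
(310076 + (-324*(-130) + (X + 178)*(-46 + 131)))*(49517 + F(-161)) = (310076 + (-324*(-130) + (-111 + 178)*(-46 + 131)))*(49517 - 161*(-1 + 4*(-161))) = (310076 + (42120 + 67*85))*(49517 - 161*(-1 - 644)) = (310076 + (42120 + 5695))*(49517 - 161*(-645)) = (310076 + 47815)*(49517 + 103845) = 357891*153362 = 54886879542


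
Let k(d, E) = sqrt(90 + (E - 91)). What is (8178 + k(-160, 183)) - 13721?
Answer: -5543 + sqrt(182) ≈ -5529.5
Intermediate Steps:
k(d, E) = sqrt(-1 + E) (k(d, E) = sqrt(90 + (-91 + E)) = sqrt(-1 + E))
(8178 + k(-160, 183)) - 13721 = (8178 + sqrt(-1 + 183)) - 13721 = (8178 + sqrt(182)) - 13721 = -5543 + sqrt(182)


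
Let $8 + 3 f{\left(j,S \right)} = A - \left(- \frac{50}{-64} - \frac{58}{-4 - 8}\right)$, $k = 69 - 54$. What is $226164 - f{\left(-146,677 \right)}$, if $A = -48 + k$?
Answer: $\frac{65139707}{288} \approx 2.2618 \cdot 10^{5}$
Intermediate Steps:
$k = 15$
$A = -33$ ($A = -48 + 15 = -33$)
$f{\left(j,S \right)} = - \frac{4475}{288}$ ($f{\left(j,S \right)} = - \frac{8}{3} + \frac{-33 - \left(- \frac{50}{-64} - \frac{58}{-4 - 8}\right)}{3} = - \frac{8}{3} + \frac{-33 - \left(\left(-50\right) \left(- \frac{1}{64}\right) - \frac{58}{-4 - 8}\right)}{3} = - \frac{8}{3} + \frac{-33 - \left(\frac{25}{32} - \frac{58}{-12}\right)}{3} = - \frac{8}{3} + \frac{-33 - \left(\frac{25}{32} - - \frac{29}{6}\right)}{3} = - \frac{8}{3} + \frac{-33 - \left(\frac{25}{32} + \frac{29}{6}\right)}{3} = - \frac{8}{3} + \frac{-33 - \frac{539}{96}}{3} = - \frac{8}{3} + \frac{1}{3} \left(- \frac{3707}{96}\right) = - \frac{8}{3} - \frac{3707}{288} = - \frac{4475}{288}$)
$226164 - f{\left(-146,677 \right)} = 226164 - - \frac{4475}{288} = 226164 + \frac{4475}{288} = \frac{65139707}{288}$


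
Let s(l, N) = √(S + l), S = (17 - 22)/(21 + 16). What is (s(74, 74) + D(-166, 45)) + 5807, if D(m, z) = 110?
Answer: 5917 + √101121/37 ≈ 5925.6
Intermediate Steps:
S = -5/37 ≈ -0.13514
s(l, N) = √(-5/37 + l)
(s(74, 74) + D(-166, 45)) + 5807 = (√(-185 + 1369*74)/37 + 110) + 5807 = (√(-185 + 101306)/37 + 110) + 5807 = (√101121/37 + 110) + 5807 = (110 + √101121/37) + 5807 = 5917 + √101121/37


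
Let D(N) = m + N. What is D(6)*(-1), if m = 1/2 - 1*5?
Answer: -3/2 ≈ -1.5000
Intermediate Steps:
m = -9/2 (m = ½ - 5 = -9/2 ≈ -4.5000)
D(N) = -9/2 + N
D(6)*(-1) = (-9/2 + 6)*(-1) = (3/2)*(-1) = -3/2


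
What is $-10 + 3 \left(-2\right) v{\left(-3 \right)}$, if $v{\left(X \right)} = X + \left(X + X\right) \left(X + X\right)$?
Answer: $-208$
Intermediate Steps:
$v{\left(X \right)} = X + 4 X^{2}$ ($v{\left(X \right)} = X + 2 X 2 X = X + 4 X^{2}$)
$-10 + 3 \left(-2\right) v{\left(-3 \right)} = -10 + 3 \left(-2\right) \left(- 3 \left(1 + 4 \left(-3\right)\right)\right) = -10 - 6 \left(- 3 \left(1 - 12\right)\right) = -10 - 6 \left(\left(-3\right) \left(-11\right)\right) = -10 - 198 = -208$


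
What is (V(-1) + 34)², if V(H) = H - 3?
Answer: 900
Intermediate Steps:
V(H) = -3 + H
(V(-1) + 34)² = ((-3 - 1) + 34)² = (-4 + 34)² = 30² = 900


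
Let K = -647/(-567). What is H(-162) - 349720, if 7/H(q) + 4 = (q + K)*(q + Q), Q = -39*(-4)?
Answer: -63529434437/181658 ≈ -3.4972e+5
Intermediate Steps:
Q = 156
K = 647/567 (K = -647*(-1/567) = 647/567 ≈ 1.1411)
H(q) = 7/(-4 + (156 + q)*(647/567 + q)) (H(q) = 7/(-4 + (q + 647/567)*(q + 156)) = 7/(-4 + (647/567 + q)*(156 + q)) = 7/(-4 + (156 + q)*(647/567 + q)))
H(-162) - 349720 = 3969/(98664 + 567*(-162)² + 89099*(-162)) - 349720 = 3969/(98664 + 567*26244 - 14434038) - 349720 = 3969/(98664 + 14880348 - 14434038) - 349720 = 3969/544974 - 349720 = 3969*(1/544974) - 349720 = 1323/181658 - 349720 = -63529434437/181658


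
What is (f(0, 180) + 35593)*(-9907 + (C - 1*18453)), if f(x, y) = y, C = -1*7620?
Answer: -1287112540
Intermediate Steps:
C = -7620
(f(0, 180) + 35593)*(-9907 + (C - 1*18453)) = (180 + 35593)*(-9907 + (-7620 - 1*18453)) = 35773*(-9907 + (-7620 - 18453)) = 35773*(-9907 - 26073) = 35773*(-35980) = -1287112540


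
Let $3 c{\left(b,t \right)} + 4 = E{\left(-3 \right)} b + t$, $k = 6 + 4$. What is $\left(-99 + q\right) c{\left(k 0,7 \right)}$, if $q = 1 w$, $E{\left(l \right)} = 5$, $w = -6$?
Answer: $-105$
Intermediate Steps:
$k = 10$
$c{\left(b,t \right)} = - \frac{4}{3} + \frac{t}{3} + \frac{5 b}{3}$ ($c{\left(b,t \right)} = - \frac{4}{3} + \frac{5 b + t}{3} = - \frac{4}{3} + \frac{t + 5 b}{3} = - \frac{4}{3} + \left(\frac{t}{3} + \frac{5 b}{3}\right) = - \frac{4}{3} + \frac{t}{3} + \frac{5 b}{3}$)
$q = -6$ ($q = 1 \left(-6\right) = -6$)
$\left(-99 + q\right) c{\left(k 0,7 \right)} = \left(-99 - 6\right) \left(- \frac{4}{3} + \frac{1}{3} \cdot 7 + \frac{5 \cdot 10 \cdot 0}{3}\right) = - 105 \left(- \frac{4}{3} + \frac{7}{3} + \frac{5}{3} \cdot 0\right) = - 105 \left(- \frac{4}{3} + \frac{7}{3} + 0\right) = \left(-105\right) 1 = -105$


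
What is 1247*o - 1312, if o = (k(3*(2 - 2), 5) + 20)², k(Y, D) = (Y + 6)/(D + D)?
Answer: 13196623/25 ≈ 5.2787e+5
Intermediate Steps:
k(Y, D) = (6 + Y)/(2*D) (k(Y, D) = (6 + Y)/((2*D)) = (6 + Y)*(1/(2*D)) = (6 + Y)/(2*D))
o = 10609/25 (o = ((½)*(6 + 3*(2 - 2))/5 + 20)² = ((½)*(⅕)*(6 + 3*0) + 20)² = ((½)*(⅕)*(6 + 0) + 20)² = ((½)*(⅕)*6 + 20)² = (⅗ + 20)² = (103/5)² = 10609/25 ≈ 424.36)
1247*o - 1312 = 1247*(10609/25) - 1312 = 13229423/25 - 1312 = 13196623/25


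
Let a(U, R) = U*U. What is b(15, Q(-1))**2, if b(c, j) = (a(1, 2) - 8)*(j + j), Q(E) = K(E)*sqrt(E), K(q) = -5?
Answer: -4900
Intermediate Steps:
a(U, R) = U**2
Q(E) = -5*sqrt(E)
b(c, j) = -14*j (b(c, j) = (1**2 - 8)*(j + j) = (1 - 8)*(2*j) = -14*j)
b(15, Q(-1))**2 = (-(-70)*sqrt(-1))**2 = (-(-70)*I)**2 = (70*I)**2 = -4900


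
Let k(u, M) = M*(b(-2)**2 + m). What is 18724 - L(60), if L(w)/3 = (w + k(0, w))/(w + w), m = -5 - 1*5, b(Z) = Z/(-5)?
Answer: 936863/50 ≈ 18737.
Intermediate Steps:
b(Z) = -Z/5 (b(Z) = Z*(-1/5) = -Z/5)
m = -10 (m = -5 - 5 = -10)
k(u, M) = -246*M/25 (k(u, M) = M*((-1/5*(-2))**2 - 10) = M*((2/5)**2 - 10) = M*(4/25 - 10) = M*(-246/25) = -246*M/25)
L(w) = -663/50 (L(w) = 3*((w - 246*w/25)/(w + w)) = 3*((-221*w/25)/((2*w))) = 3*((-221*w/25)*(1/(2*w))) = 3*(-221/50) = -663/50)
18724 - L(60) = 18724 - 1*(-663/50) = 18724 + 663/50 = 936863/50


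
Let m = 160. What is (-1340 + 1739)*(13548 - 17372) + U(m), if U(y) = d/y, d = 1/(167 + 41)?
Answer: -50777825279/33280 ≈ -1.5258e+6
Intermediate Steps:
d = 1/208 ≈ 0.0048077
U(y) = 1/(208*y)
(-1340 + 1739)*(13548 - 17372) + U(m) = (-1340 + 1739)*(13548 - 17372) + (1/208)/160 = 399*(-3824) + (1/208)*(1/160) = -1525776 + 1/33280 = -50777825279/33280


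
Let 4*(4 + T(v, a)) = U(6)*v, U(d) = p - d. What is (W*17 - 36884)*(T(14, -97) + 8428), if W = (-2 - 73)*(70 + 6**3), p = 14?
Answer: -3393765368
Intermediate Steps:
U(d) = 14 - d
W = -21450 (W = -75*(70 + 216) = -75*286 = -21450)
T(v, a) = -4 + 2*v (T(v, a) = -4 + ((14 - 1*6)*v)/4 = -4 + ((14 - 6)*v)/4 = -4 + (8*v)/4 = -4 + 2*v)
(W*17 - 36884)*(T(14, -97) + 8428) = (-21450*17 - 36884)*((-4 + 2*14) + 8428) = (-364650 - 36884)*((-4 + 28) + 8428) = -401534*(24 + 8428) = -401534*8452 = -3393765368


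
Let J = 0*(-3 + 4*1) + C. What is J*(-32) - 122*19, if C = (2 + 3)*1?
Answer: -2478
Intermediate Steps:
C = 5 (C = 5*1 = 5)
J = 5 (J = 0*(-3 + 4*1) + 5 = 0*(-3 + 4) + 5 = 0*1 + 5 = 0 + 5 = 5)
J*(-32) - 122*19 = 5*(-32) - 122*19 = -160 - 2318 = -2478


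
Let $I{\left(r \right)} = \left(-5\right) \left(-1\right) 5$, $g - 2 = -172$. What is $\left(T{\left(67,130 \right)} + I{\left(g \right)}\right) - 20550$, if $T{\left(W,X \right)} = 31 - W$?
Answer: $-20561$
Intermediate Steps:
$g = -170$ ($g = 2 - 172 = -170$)
$I{\left(r \right)} = 25$ ($I{\left(r \right)} = 5 \cdot 5 = 25$)
$\left(T{\left(67,130 \right)} + I{\left(g \right)}\right) - 20550 = \left(\left(31 - 67\right) + 25\right) - 20550 = \left(-36 + 25\right) - 20550 = -11 - 20550 = -20561$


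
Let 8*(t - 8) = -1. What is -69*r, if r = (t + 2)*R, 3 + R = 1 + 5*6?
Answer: -38157/2 ≈ -19079.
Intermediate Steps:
R = 28 (R = -3 + (1 + 5*6) = -3 + (1 + 30) = -3 + 31 = 28)
t = 63/8 (t = 8 + (⅛)*(-1) = 8 - ⅛ = 63/8 ≈ 7.8750)
r = 553/2 (r = (63/8 + 2)*28 = (79/8)*28 = 553/2 ≈ 276.50)
-69*r = -69*553/2 = -38157/2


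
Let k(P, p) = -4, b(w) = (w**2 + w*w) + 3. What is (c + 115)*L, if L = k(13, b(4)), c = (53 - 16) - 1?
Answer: -604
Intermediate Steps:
b(w) = 3 + 2*w**2 (b(w) = (w**2 + w**2) + 3 = 2*w**2 + 3 = 3 + 2*w**2)
c = 36 (c = 37 - 1 = 36)
L = -4
(c + 115)*L = (36 + 115)*(-4) = 151*(-4) = -604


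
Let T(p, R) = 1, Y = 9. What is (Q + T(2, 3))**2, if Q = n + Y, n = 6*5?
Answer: 1600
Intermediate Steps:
n = 30
Q = 39 (Q = 30 + 9 = 39)
(Q + T(2, 3))**2 = (39 + 1)**2 = 40**2 = 1600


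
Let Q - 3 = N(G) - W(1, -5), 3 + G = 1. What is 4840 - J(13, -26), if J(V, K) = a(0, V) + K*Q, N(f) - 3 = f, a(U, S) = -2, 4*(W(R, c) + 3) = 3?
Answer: 10009/2 ≈ 5004.5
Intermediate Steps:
W(R, c) = -9/4 (W(R, c) = -3 + (¼)*3 = -3 + ¾ = -9/4)
G = -2 (G = -3 + 1 = -2)
N(f) = 3 + f
Q = 25/4 (Q = 3 + ((3 - 2) - 1*(-9/4)) = 3 + (1 + 9/4) = 3 + 13/4 = 25/4 ≈ 6.2500)
J(V, K) = -2 + 25*K/4 (J(V, K) = -2 + K*(25/4) = -2 + 25*K/4)
4840 - J(13, -26) = 4840 - (-2 + (25/4)*(-26)) = 4840 - (-2 - 325/2) = 4840 - 1*(-329/2) = 4840 + 329/2 = 10009/2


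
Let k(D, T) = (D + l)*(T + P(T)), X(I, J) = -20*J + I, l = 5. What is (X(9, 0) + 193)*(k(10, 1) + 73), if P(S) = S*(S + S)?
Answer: 23836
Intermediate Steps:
P(S) = 2*S**2 (P(S) = S*(2*S) = 2*S**2)
X(I, J) = I - 20*J
k(D, T) = (5 + D)*(T + 2*T**2) (k(D, T) = (D + 5)*(T + 2*T**2) = (5 + D)*(T + 2*T**2))
(X(9, 0) + 193)*(k(10, 1) + 73) = ((9 - 20*0) + 193)*(1*(5 + 10 + 10*1 + 2*10*1) + 73) = ((9 + 0) + 193)*(1*(5 + 10 + 10 + 20) + 73) = (9 + 193)*(1*45 + 73) = 202*(45 + 73) = 202*118 = 23836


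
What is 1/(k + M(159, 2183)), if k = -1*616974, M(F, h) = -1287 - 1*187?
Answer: -1/618448 ≈ -1.6170e-6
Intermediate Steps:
M(F, h) = -1474 (M(F, h) = -1287 - 187 = -1474)
k = -616974
1/(k + M(159, 2183)) = 1/(-616974 - 1474) = 1/(-618448) = -1/618448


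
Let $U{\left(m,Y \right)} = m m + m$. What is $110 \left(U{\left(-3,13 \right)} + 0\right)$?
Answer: $660$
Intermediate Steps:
$U{\left(m,Y \right)} = m + m^{2}$ ($U{\left(m,Y \right)} = m^{2} + m = m + m^{2}$)
$110 \left(U{\left(-3,13 \right)} + 0\right) = 110 \left(- 3 \left(1 - 3\right) + 0\right) = 110 \left(\left(-3\right) \left(-2\right) + 0\right) = 110 \left(6 + 0\right) = 110 \cdot 6 = 660$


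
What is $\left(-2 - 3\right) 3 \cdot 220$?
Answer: $-3300$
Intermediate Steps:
$\left(-2 - 3\right) 3 \cdot 220 = \left(-5\right) 3 \cdot 220 = \left(-15\right) 220 = -3300$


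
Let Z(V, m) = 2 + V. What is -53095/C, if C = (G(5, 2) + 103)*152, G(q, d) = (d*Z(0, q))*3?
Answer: -10619/3496 ≈ -3.0375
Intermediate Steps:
G(q, d) = 6*d (G(q, d) = (d*(2 + 0))*3 = (d*2)*3 = (2*d)*3 = 6*d)
C = 17480 (C = (6*2 + 103)*152 = (12 + 103)*152 = 115*152 = 17480)
-53095/C = -53095/17480 = -53095*1/17480 = -10619/3496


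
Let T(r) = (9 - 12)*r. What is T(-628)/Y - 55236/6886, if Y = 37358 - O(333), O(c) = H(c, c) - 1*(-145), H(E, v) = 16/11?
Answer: -11233440354/1409312861 ≈ -7.9709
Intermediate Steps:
H(E, v) = 16/11 (H(E, v) = 16*(1/11) = 16/11)
O(c) = 1611/11 (O(c) = 16/11 - 1*(-145) = 16/11 + 145 = 1611/11)
Y = 409327/11 (Y = 37358 - 1*1611/11 = 37358 - 1611/11 = 409327/11 ≈ 37212.)
T(r) = -3*r
T(-628)/Y - 55236/6886 = (-3*(-628))/(409327/11) - 55236/6886 = 1884*(11/409327) - 55236*1/6886 = 20724/409327 - 27618/3443 = -11233440354/1409312861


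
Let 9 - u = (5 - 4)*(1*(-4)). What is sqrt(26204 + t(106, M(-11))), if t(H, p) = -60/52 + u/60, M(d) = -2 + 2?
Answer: sqrt(3985485855)/390 ≈ 161.87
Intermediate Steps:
M(d) = 0
u = 13 (u = 9 - (5 - 4)*1*(-4) = 9 - (-4) = 9 - 1*(-4) = 9 + 4 = 13)
t(H, p) = -731/780 (t(H, p) = -60/52 + 13/60 = -60*1/52 + 13*(1/60) = -15/13 + 13/60 = -731/780)
sqrt(26204 + t(106, M(-11))) = sqrt(26204 - 731/780) = sqrt(20438389/780) = sqrt(3985485855)/390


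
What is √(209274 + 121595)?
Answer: √330869 ≈ 575.21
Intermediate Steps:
√(209274 + 121595) = √330869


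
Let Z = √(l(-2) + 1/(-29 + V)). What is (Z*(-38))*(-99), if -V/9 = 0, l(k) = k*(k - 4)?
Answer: 3762*√10063/29 ≈ 13013.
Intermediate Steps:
l(k) = k*(-4 + k)
V = 0 (V = -9*0 = 0)
Z = √10063/29 (Z = √(-2*(-4 - 2) + 1/(-29 + 0)) = √(-2*(-6) + 1/(-29)) = √(12 - 1/29) = √(347/29) = √10063/29 ≈ 3.4591)
(Z*(-38))*(-99) = ((√10063/29)*(-38))*(-99) = -38*√10063/29*(-99) = 3762*√10063/29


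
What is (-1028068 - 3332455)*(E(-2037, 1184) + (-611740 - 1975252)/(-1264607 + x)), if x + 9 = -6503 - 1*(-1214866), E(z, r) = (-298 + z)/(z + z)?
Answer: -912354464238299/4493622 ≈ -2.0303e+8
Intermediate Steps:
E(z, r) = (-298 + z)/(2*z) (E(z, r) = (-298 + z)/((2*z)) = (-298 + z)*(1/(2*z)) = (-298 + z)/(2*z))
x = 1208354 (x = -9 + (-6503 - 1*(-1214866)) = -9 + (-6503 + 1214866) = -9 + 1208363 = 1208354)
(-1028068 - 3332455)*(E(-2037, 1184) + (-611740 - 1975252)/(-1264607 + x)) = (-1028068 - 3332455)*((½)*(-298 - 2037)/(-2037) + (-611740 - 1975252)/(-1264607 + 1208354)) = -4360523*((½)*(-1/2037)*(-2335) - 2586992/(-56253)) = -4360523*(2335/4074 - 2586992*(-1/56253)) = -4360523*(2335/4074 + 152176/3309) = -4360523*209230513/4493622 = -912354464238299/4493622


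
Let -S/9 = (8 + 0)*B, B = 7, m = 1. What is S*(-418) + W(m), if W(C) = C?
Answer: 210673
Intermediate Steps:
S = -504 (S = -9*(8 + 0)*7 = -72*7 = -9*56 = -504)
S*(-418) + W(m) = -504*(-418) + 1 = 210672 + 1 = 210673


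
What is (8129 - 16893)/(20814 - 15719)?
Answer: -8764/5095 ≈ -1.7201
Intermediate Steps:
(8129 - 16893)/(20814 - 15719) = -8764/5095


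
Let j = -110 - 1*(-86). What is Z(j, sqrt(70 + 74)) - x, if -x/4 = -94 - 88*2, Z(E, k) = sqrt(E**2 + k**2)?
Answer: -1080 + 12*sqrt(5) ≈ -1053.2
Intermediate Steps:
j = -24 (j = -110 + 86 = -24)
x = 1080 (x = -4*(-94 - 88*2) = -4*(-94 - 176) = -4*(-270) = 1080)
Z(j, sqrt(70 + 74)) - x = sqrt((-24)**2 + (sqrt(70 + 74))**2) - 1*1080 = sqrt(576 + (sqrt(144))**2) - 1080 = sqrt(576 + 12**2) - 1080 = sqrt(576 + 144) - 1080 = sqrt(720) - 1080 = 12*sqrt(5) - 1080 = -1080 + 12*sqrt(5)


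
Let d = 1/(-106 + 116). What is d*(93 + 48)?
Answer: 141/10 ≈ 14.100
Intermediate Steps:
d = 1/10 ≈ 0.10000
d*(93 + 48) = (93 + 48)/10 = (1/10)*141 = 141/10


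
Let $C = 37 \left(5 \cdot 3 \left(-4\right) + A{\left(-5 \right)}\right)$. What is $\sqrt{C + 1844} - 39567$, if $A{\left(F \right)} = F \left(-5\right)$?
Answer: $-39567 + 3 \sqrt{61} \approx -39544.0$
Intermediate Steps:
$A{\left(F \right)} = - 5 F$
$C = -1295$ ($C = 37 \left(5 \cdot 3 \left(-4\right) - -25\right) = 37 \left(15 \left(-4\right) + 25\right) = 37 \left(-60 + 25\right) = 37 \left(-35\right) = -1295$)
$\sqrt{C + 1844} - 39567 = \sqrt{-1295 + 1844} - 39567 = \sqrt{549} - 39567 = 3 \sqrt{61} - 39567 = -39567 + 3 \sqrt{61}$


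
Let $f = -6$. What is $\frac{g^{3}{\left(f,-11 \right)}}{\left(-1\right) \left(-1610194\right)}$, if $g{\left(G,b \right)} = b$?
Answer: $- \frac{1331}{1610194} \approx -0.00082661$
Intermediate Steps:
$\frac{g^{3}{\left(f,-11 \right)}}{\left(-1\right) \left(-1610194\right)} = \frac{\left(-11\right)^{3}}{\left(-1\right) \left(-1610194\right)} = - \frac{1331}{1610194}$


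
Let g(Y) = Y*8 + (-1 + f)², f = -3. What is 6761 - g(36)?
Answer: 6457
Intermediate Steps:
g(Y) = 16 + 8*Y (g(Y) = Y*8 + (-1 - 3)² = 8*Y + (-4)² = 8*Y + 16 = 16 + 8*Y)
6761 - g(36) = 6761 - (16 + 8*36) = 6761 - (16 + 288) = 6761 - 1*304 = 6761 - 304 = 6457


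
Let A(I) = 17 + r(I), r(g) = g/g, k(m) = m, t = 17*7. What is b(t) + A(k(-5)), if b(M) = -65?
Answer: -47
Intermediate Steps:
t = 119
r(g) = 1
A(I) = 18 (A(I) = 17 + 1 = 18)
b(t) + A(k(-5)) = -65 + 18 = -47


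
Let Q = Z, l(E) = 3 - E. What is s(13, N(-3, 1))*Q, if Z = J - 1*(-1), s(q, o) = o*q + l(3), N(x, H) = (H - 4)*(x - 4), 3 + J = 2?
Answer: 0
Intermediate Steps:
J = -1 (J = -3 + 2 = -1)
N(x, H) = (-4 + H)*(-4 + x)
s(q, o) = o*q (s(q, o) = o*q + (3 - 1*3) = o*q + (3 - 3) = o*q + 0 = o*q)
Z = 0 (Z = -1 - 1*(-1) = -1 + 1 = 0)
Q = 0
s(13, N(-3, 1))*Q = ((16 - 4*1 - 4*(-3) + 1*(-3))*13)*0 = ((16 - 4 + 12 - 3)*13)*0 = (21*13)*0 = 273*0 = 0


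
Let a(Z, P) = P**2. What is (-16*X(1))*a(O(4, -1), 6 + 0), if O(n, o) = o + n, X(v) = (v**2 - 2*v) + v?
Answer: 0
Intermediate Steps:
X(v) = v**2 - v
O(n, o) = n + o
(-16*X(1))*a(O(4, -1), 6 + 0) = (-16*(-1 + 1))*(6 + 0)**2 = -16*0*6**2 = -16*0*36 = 0*36 = 0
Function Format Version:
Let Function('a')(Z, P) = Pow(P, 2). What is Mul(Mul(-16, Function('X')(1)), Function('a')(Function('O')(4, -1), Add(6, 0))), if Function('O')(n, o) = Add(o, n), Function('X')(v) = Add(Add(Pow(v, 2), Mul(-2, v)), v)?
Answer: 0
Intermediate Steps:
Function('X')(v) = Add(Pow(v, 2), Mul(-1, v))
Function('O')(n, o) = Add(n, o)
Mul(Mul(-16, Function('X')(1)), Function('a')(Function('O')(4, -1), Add(6, 0))) = Mul(Mul(-16, Mul(1, Add(-1, 1))), Pow(Add(6, 0), 2)) = Mul(Mul(-16, Mul(1, 0)), Pow(6, 2)) = Mul(Mul(-16, 0), 36) = Mul(0, 36) = 0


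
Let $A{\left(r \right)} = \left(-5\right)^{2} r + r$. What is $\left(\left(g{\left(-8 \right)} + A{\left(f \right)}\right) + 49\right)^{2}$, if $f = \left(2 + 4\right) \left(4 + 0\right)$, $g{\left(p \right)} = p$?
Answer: $442225$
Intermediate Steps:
$f = 24$ ($f = 6 \cdot 4 = 24$)
$A{\left(r \right)} = 26 r$ ($A{\left(r \right)} = 25 r + r = 26 r$)
$\left(\left(g{\left(-8 \right)} + A{\left(f \right)}\right) + 49\right)^{2} = \left(\left(-8 + 26 \cdot 24\right) + 49\right)^{2} = \left(\left(-8 + 624\right) + 49\right)^{2} = \left(616 + 49\right)^{2} = 665^{2} = 442225$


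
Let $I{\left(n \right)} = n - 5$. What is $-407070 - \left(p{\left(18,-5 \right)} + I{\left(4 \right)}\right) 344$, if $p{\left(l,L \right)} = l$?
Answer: $-412918$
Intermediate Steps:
$I{\left(n \right)} = -5 + n$
$-407070 - \left(p{\left(18,-5 \right)} + I{\left(4 \right)}\right) 344 = -407070 - \left(18 + \left(-5 + 4\right)\right) 344 = -407070 - \left(18 - 1\right) 344 = -407070 - 17 \cdot 344 = -407070 - 5848 = -412918$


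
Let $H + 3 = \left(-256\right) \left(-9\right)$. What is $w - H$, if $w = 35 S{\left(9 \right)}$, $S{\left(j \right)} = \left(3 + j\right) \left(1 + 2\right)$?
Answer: $-1041$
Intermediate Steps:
$S{\left(j \right)} = 9 + 3 j$ ($S{\left(j \right)} = \left(3 + j\right) 3 = 9 + 3 j$)
$H = 2301$ ($H = -3 - -2304 = -3 + 2304 = 2301$)
$w = 1260$ ($w = 35 \left(9 + 3 \cdot 9\right) = 35 \left(9 + 27\right) = 35 \cdot 36 = 1260$)
$w - H = 1260 - 2301 = -1041$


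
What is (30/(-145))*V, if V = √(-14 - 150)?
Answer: -12*I*√41/29 ≈ -2.6496*I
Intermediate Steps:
V = 2*I*√41 (V = √(-164) = 2*I*√41 ≈ 12.806*I)
(30/(-145))*V = (30/(-145))*(2*I*√41) = (30*(-1/145))*(2*I*√41) = -12*I*√41/29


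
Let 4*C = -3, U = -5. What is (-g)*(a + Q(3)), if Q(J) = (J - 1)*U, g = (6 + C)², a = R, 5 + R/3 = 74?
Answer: -86877/16 ≈ -5429.8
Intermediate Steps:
R = 207 (R = -15 + 3*74 = -15 + 222 = 207)
a = 207
C = -¾ (C = (¼)*(-3) = -¾ ≈ -0.75000)
g = 441/16 (g = (6 - ¾)² = (21/4)² = 441/16 ≈ 27.563)
Q(J) = 5 - 5*J (Q(J) = (J - 1)*(-5) = (-1 + J)*(-5) = 5 - 5*J)
(-g)*(a + Q(3)) = (-1*441/16)*(207 + (5 - 5*3)) = -441*(207 + (5 - 15))/16 = -441*(207 - 10)/16 = -441/16*197 = -86877/16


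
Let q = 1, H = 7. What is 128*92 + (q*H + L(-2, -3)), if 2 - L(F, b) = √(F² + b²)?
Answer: 11785 - √13 ≈ 11781.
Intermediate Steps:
L(F, b) = 2 - √(F² + b²)
128*92 + (q*H + L(-2, -3)) = 128*92 + (1*7 + (2 - √((-2)² + (-3)²))) = 11776 + (7 + (2 - √(4 + 9))) = 11776 + (7 + (2 - √13)) = 11776 + (9 - √13) = 11785 - √13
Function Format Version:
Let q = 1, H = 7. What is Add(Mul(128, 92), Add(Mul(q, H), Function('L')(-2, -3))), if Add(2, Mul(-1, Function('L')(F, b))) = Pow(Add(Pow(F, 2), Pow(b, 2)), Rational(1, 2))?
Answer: Add(11785, Mul(-1, Pow(13, Rational(1, 2)))) ≈ 11781.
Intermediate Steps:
Function('L')(F, b) = Add(2, Mul(-1, Pow(Add(Pow(F, 2), Pow(b, 2)), Rational(1, 2))))
Add(Mul(128, 92), Add(Mul(q, H), Function('L')(-2, -3))) = Add(Mul(128, 92), Add(Mul(1, 7), Add(2, Mul(-1, Pow(Add(Pow(-2, 2), Pow(-3, 2)), Rational(1, 2)))))) = Add(11776, Add(7, Add(2, Mul(-1, Pow(Add(4, 9), Rational(1, 2)))))) = Add(11776, Add(7, Add(2, Mul(-1, Pow(13, Rational(1, 2)))))) = Add(11776, Add(9, Mul(-1, Pow(13, Rational(1, 2))))) = Add(11785, Mul(-1, Pow(13, Rational(1, 2))))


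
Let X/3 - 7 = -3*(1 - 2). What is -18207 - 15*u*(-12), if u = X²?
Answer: 143793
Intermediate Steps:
X = 30 (X = 21 + 3*(-3*(1 - 2)) = 21 + 3*(-3*(-1)) = 21 + 3*3 = 21 + 9 = 30)
u = 900 (u = 30² = 900)
-18207 - 15*u*(-12) = -18207 - 15*900*(-12) = -18207 - 13500*(-12) = -18207 + 162000 = 143793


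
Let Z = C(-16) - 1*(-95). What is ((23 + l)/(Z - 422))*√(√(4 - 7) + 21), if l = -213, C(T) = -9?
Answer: 95*√(21 + I*√3)/168 ≈ 2.5935 + 0.10677*I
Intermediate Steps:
Z = 86 (Z = -9 - 1*(-95) = -9 + 95 = 86)
((23 + l)/(Z - 422))*√(√(4 - 7) + 21) = ((23 - 213)/(86 - 422))*√(√(4 - 7) + 21) = (-190/(-336))*√(√(-3) + 21) = (-190*(-1/336))*√(I*√3 + 21) = 95*√(21 + I*√3)/168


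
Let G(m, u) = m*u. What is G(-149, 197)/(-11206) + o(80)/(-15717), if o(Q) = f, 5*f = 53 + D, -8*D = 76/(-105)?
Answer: 9313138853/3556364175 ≈ 2.6187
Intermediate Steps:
D = 19/210 (D = -19/(2*(-105)) = -19*(-1)/(2*105) = -⅛*(-76/105) = 19/210 ≈ 0.090476)
f = 11149/1050 (f = (53 + 19/210)/5 = (⅕)*(11149/210) = 11149/1050 ≈ 10.618)
o(Q) = 11149/1050
G(-149, 197)/(-11206) + o(80)/(-15717) = -149*197/(-11206) + (11149/1050)/(-15717) = -29353*(-1/11206) + (11149/1050)*(-1/15717) = 29353/11206 - 11149/16502850 = 9313138853/3556364175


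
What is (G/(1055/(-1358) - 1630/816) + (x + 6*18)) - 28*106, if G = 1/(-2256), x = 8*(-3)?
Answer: -208365729537/72248870 ≈ -2884.0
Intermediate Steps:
x = -24
G = -1/2256 ≈ -0.00044326
(G/(1055/(-1358) - 1630/816) + (x + 6*18)) - 28*106 = (-1/(2256*(1055/(-1358) - 1630/816)) + (-24 + 6*18)) - 28*106 = (-1/(2256*(1055*(-1/1358) - 1630*1/816)) + (-24 + 108)) - 2968 = (-1/(2256*(-1055/1358 - 815/408)) + 84) - 2968 = (-1/(2256*(-768605/277032)) + 84) - 2968 = (-1/2256*(-277032/768605) + 84) - 2968 = (11543/72248870 + 84) - 2968 = 6068916623/72248870 - 2968 = -208365729537/72248870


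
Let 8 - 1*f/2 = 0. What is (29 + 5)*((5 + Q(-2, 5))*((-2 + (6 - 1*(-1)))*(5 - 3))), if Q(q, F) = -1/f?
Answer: 6715/4 ≈ 1678.8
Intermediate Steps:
f = 16 (f = 16 - 2*0 = 16 + 0 = 16)
Q(q, F) = -1/16
(29 + 5)*((5 + Q(-2, 5))*((-2 + (6 - 1*(-1)))*(5 - 3))) = (29 + 5)*((5 - 1/16)*((-2 + (6 - 1*(-1)))*(5 - 3))) = 34*(79*((-2 + (6 + 1))*2)/16) = 34*(79*((-2 + 7)*2)/16) = 34*(79*(5*2)/16) = 34*((79/16)*10) = 34*(395/8) = 6715/4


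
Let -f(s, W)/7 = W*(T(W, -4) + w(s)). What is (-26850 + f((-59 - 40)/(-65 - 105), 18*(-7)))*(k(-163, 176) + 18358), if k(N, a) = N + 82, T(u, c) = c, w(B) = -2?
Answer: -587459334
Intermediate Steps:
f(s, W) = 42*W (f(s, W) = -7*W*(-4 - 2) = -7*W*(-6) = -(-42)*W = 42*W)
k(N, a) = 82 + N
(-26850 + f((-59 - 40)/(-65 - 105), 18*(-7)))*(k(-163, 176) + 18358) = (-26850 + 42*(18*(-7)))*((82 - 163) + 18358) = (-26850 + 42*(-126))*(-81 + 18358) = (-26850 - 5292)*18277 = -32142*18277 = -587459334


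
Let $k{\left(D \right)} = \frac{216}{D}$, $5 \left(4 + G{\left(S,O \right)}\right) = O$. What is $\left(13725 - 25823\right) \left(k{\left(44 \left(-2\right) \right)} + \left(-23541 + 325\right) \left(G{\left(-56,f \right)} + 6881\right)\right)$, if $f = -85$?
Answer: $\frac{21194236823926}{11} \approx 1.9267 \cdot 10^{12}$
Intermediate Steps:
$G{\left(S,O \right)} = -4 + \frac{O}{5}$
$\left(13725 - 25823\right) \left(k{\left(44 \left(-2\right) \right)} + \left(-23541 + 325\right) \left(G{\left(-56,f \right)} + 6881\right)\right) = \left(13725 - 25823\right) \left(\frac{216}{44 \left(-2\right)} + \left(-23541 + 325\right) \left(\left(-4 + \frac{1}{5} \left(-85\right)\right) + 6881\right)\right) = - 12098 \left(\frac{216}{-88} - 23216 \left(\left(-4 - 17\right) + 6881\right)\right) = - 12098 \left(216 \left(- \frac{1}{88}\right) - 23216 \left(-21 + 6881\right)\right) = - 12098 \left(- \frac{27}{11} - 159261760\right) = \left(-12098\right) \left(- \frac{1751879387}{11}\right) = \frac{21194236823926}{11}$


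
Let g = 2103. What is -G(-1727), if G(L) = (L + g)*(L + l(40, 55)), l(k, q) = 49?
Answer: 630928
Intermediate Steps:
G(L) = (49 + L)*(2103 + L) (G(L) = (L + 2103)*(L + 49) = (2103 + L)*(49 + L) = (49 + L)*(2103 + L))
-G(-1727) = -(103047 + (-1727)² + 2152*(-1727)) = -(103047 + 2982529 - 3716504) = -1*(-630928) = 630928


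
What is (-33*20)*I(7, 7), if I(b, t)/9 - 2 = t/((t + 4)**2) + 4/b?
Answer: -1202580/77 ≈ -15618.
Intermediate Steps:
I(b, t) = 18 + 36/b + 9*t/(4 + t)**2 (I(b, t) = 18 + 9*(t/((t + 4)**2) + 4/b) = 18 + 9*(t/((4 + t)**2) + 4/b) = 18 + 9*(t/(4 + t)**2 + 4/b) = 18 + 9*(4/b + t/(4 + t)**2) = 18 + (36/b + 9*t/(4 + t)**2) = 18 + 36/b + 9*t/(4 + t)**2)
(-33*20)*I(7, 7) = (-33*20)*(18 + 36/7 + 9*7/(4 + 7)**2) = -660*(18 + 36*(1/7) + 9*7/11**2) = -660*(18 + 36/7 + 9*7*(1/121)) = -660*(18 + 36/7 + 63/121) = -660*20043/847 = -1202580/77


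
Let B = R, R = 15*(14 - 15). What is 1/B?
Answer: -1/15 ≈ -0.066667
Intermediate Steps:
R = -15 (R = 15*(-1) = -15)
B = -15
1/B = 1/(-15) = -1/15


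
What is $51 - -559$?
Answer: $610$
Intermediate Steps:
$51 - -559 = 51 + 559 = 610$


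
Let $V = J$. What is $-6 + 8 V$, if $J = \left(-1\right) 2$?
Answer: $-22$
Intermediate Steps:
$J = -2$
$V = -2$
$-6 + 8 V = -6 + 8 \left(-2\right) = -6 - 16 = -22$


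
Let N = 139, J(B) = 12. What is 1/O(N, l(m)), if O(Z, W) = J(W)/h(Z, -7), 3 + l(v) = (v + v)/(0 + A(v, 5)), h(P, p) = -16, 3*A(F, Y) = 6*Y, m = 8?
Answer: -4/3 ≈ -1.3333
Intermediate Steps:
A(F, Y) = 2*Y (A(F, Y) = (6*Y)/3 = 2*Y)
l(v) = -3 + v/5 (l(v) = -3 + (v + v)/(0 + 2*5) = -3 + (2*v)/(0 + 10) = -3 + (2*v)/10 = -3 + (2*v)*(1/10) = -3 + v/5)
O(Z, W) = -3/4 (O(Z, W) = 12/(-16) = 12*(-1/16) = -3/4)
1/O(N, l(m)) = 1/(-3/4) = -4/3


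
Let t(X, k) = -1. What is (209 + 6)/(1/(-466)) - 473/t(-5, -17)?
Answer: -99717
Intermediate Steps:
(209 + 6)/(1/(-466)) - 473/t(-5, -17) = (209 + 6)/(1/(-466)) - 473/(-1) = 215/(-1/466) - 473*(-1) = 215*(-466) + 473 = -100190 + 473 = -99717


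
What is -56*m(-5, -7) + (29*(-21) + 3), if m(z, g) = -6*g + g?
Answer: -2566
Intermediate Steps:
m(z, g) = -5*g
-56*m(-5, -7) + (29*(-21) + 3) = -(-280)*(-7) + (29*(-21) + 3) = -56*35 + (-609 + 3) = -1960 - 606 = -2566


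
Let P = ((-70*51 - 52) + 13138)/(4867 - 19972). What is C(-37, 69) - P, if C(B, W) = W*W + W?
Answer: 24322222/5035 ≈ 4830.6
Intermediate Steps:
C(B, W) = W + W² (C(B, W) = W² + W = W + W²)
P = -3172/5035 (P = ((-3570 - 52) + 13138)/(-15105) = (-3622 + 13138)*(-1/15105) = 9516*(-1/15105) = -3172/5035 ≈ -0.62999)
C(-37, 69) - P = 69*(1 + 69) - 1*(-3172/5035) = 69*70 + 3172/5035 = 4830 + 3172/5035 = 24322222/5035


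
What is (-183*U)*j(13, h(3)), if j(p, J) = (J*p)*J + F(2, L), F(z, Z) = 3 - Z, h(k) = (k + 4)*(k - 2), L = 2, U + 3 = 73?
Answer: -8172780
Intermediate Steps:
U = 70 (U = -3 + 73 = 70)
h(k) = (-2 + k)*(4 + k) (h(k) = (4 + k)*(-2 + k) = (-2 + k)*(4 + k))
j(p, J) = 1 + p*J² (j(p, J) = (J*p)*J + (3 - 1*2) = p*J² + (3 - 2) = p*J² + 1 = 1 + p*J²)
(-183*U)*j(13, h(3)) = (-183*70)*(1 + 13*(-8 + 3² + 2*3)²) = -12810*(1 + 13*(-8 + 9 + 6)²) = -12810*(1 + 13*7²) = -12810*(1 + 13*49) = -12810*(1 + 637) = -12810*638 = -8172780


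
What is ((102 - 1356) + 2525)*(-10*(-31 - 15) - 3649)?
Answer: -4053219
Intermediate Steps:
((102 - 1356) + 2525)*(-10*(-31 - 15) - 3649) = (-1254 + 2525)*(-10*(-46) - 3649) = 1271*(460 - 3649) = 1271*(-3189) = -4053219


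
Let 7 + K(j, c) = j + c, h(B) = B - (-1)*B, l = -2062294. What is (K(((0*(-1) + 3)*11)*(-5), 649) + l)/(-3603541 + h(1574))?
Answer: 2061817/3600393 ≈ 0.57266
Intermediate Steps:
h(B) = 2*B (h(B) = B + B = 2*B)
K(j, c) = -7 + c + j (K(j, c) = -7 + (j + c) = -7 + (c + j) = -7 + c + j)
(K(((0*(-1) + 3)*11)*(-5), 649) + l)/(-3603541 + h(1574)) = ((-7 + 649 + ((0*(-1) + 3)*11)*(-5)) - 2062294)/(-3603541 + 2*1574) = ((-7 + 649 + ((0 + 3)*11)*(-5)) - 2062294)/(-3603541 + 3148) = ((-7 + 649 + (3*11)*(-5)) - 2062294)/(-3600393) = ((-7 + 649 + 33*(-5)) - 2062294)*(-1/3600393) = ((-7 + 649 - 165) - 2062294)*(-1/3600393) = (477 - 2062294)*(-1/3600393) = -2061817*(-1/3600393) = 2061817/3600393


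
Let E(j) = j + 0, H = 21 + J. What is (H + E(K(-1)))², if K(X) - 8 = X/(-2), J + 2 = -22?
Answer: 121/4 ≈ 30.250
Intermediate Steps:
J = -24 (J = -2 - 22 = -24)
K(X) = 8 - X/2 (K(X) = 8 + X/(-2) = 8 + X*(-½) = 8 - X/2)
H = -3 (H = 21 - 24 = -3)
E(j) = j
(H + E(K(-1)))² = (-3 + (8 - ½*(-1)))² = (-3 + (8 + ½))² = (-3 + 17/2)² = (11/2)² = 121/4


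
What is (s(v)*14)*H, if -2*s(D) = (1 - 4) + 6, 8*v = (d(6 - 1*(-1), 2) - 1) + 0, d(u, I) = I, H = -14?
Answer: 294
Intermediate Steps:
v = ⅛ (v = ((2 - 1) + 0)/8 = (1 + 0)/8 = (⅛)*1 = ⅛ ≈ 0.12500)
s(D) = -3/2 (s(D) = -((1 - 4) + 6)/2 = -(-3 + 6)/2 = -½*3 = -3/2)
(s(v)*14)*H = -3/2*14*(-14) = -21*(-14) = 294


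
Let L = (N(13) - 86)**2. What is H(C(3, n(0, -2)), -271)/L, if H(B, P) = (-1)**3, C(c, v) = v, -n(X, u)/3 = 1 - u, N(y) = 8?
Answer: -1/6084 ≈ -0.00016437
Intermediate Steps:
n(X, u) = -3 + 3*u (n(X, u) = -3*(1 - u) = -3 + 3*u)
H(B, P) = -1
L = 6084 (L = (8 - 86)**2 = (-78)**2 = 6084)
H(C(3, n(0, -2)), -271)/L = -1/6084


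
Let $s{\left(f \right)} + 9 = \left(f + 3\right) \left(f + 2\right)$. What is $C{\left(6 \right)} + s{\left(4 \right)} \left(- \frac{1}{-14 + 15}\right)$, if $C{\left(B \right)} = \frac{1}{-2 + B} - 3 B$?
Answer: $- \frac{203}{4} \approx -50.75$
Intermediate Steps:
$s{\left(f \right)} = -9 + \left(2 + f\right) \left(3 + f\right)$ ($s{\left(f \right)} = -9 + \left(f + 3\right) \left(f + 2\right) = -9 + \left(3 + f\right) \left(2 + f\right) = -9 + \left(2 + f\right) \left(3 + f\right)$)
$C{\left(6 \right)} + s{\left(4 \right)} \left(- \frac{1}{-14 + 15}\right) = \frac{1 - 3 \cdot 6^{2} + 6 \cdot 6}{-2 + 6} + \left(-3 + 4^{2} + 5 \cdot 4\right) \left(- \frac{1}{-14 + 15}\right) = \frac{1 - 108 + 36}{4} + \left(-3 + 16 + 20\right) \left(- 1^{-1}\right) = \frac{1 - 108 + 36}{4} + 33 \left(\left(-1\right) 1\right) = \frac{1}{4} \left(-71\right) + 33 \left(-1\right) = - \frac{71}{4} - 33 = - \frac{203}{4}$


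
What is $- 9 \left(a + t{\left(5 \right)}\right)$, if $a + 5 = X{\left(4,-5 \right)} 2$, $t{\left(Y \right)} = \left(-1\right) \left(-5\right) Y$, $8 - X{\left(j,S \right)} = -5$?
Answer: $-414$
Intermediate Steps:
$X{\left(j,S \right)} = 13$ ($X{\left(j,S \right)} = 8 - -5 = 8 + 5 = 13$)
$t{\left(Y \right)} = 5 Y$
$a = 21$ ($a = -5 + 13 \cdot 2 = -5 + 26 = 21$)
$- 9 \left(a + t{\left(5 \right)}\right) = - 9 \left(21 + 5 \cdot 5\right) = - 9 \left(21 + 25\right) = \left(-9\right) 46 = -414$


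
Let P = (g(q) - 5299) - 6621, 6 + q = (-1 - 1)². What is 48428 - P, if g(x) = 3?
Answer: 60345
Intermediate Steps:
q = -2 (q = -6 + (-1 - 1)² = -6 + (-2)² = -6 + 4 = -2)
P = -11917 (P = (3 - 5299) - 6621 = -5296 - 6621 = -11917)
48428 - P = 48428 - 1*(-11917) = 48428 + 11917 = 60345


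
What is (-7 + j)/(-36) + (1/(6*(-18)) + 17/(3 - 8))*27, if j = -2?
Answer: -459/5 ≈ -91.800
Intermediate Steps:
(-7 + j)/(-36) + (1/(6*(-18)) + 17/(3 - 8))*27 = (-7 - 2)/(-36) + (1/(6*(-18)) + 17/(3 - 8))*27 = -9*(-1/36) + ((⅙)*(-1/18) + 17/(-5))*27 = ¼ + (-1/108 + 17*(-⅕))*27 = ¼ + (-1/108 - 17/5)*27 = ¼ - 1841/540*27 = ¼ - 1841/20 = -459/5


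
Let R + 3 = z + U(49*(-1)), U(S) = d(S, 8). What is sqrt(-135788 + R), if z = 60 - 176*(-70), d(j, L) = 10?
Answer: I*sqrt(123401) ≈ 351.28*I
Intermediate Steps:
U(S) = 10
z = 12380 (z = 60 + 12320 = 12380)
R = 12387 (R = -3 + (12380 + 10) = -3 + 12390 = 12387)
sqrt(-135788 + R) = sqrt(-135788 + 12387) = sqrt(-123401) = I*sqrt(123401)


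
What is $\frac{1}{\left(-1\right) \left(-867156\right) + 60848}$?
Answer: $\frac{1}{928004} \approx 1.0776 \cdot 10^{-6}$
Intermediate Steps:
$\frac{1}{\left(-1\right) \left(-867156\right) + 60848} = \frac{1}{867156 + 60848} = \frac{1}{928004}$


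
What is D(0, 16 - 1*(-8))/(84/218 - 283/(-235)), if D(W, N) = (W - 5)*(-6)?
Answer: 768450/40717 ≈ 18.873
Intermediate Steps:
D(W, N) = 30 - 6*W (D(W, N) = (-5 + W)*(-6) = 30 - 6*W)
D(0, 16 - 1*(-8))/(84/218 - 283/(-235)) = (30 - 6*0)/(84/218 - 283/(-235)) = (30 + 0)/(84*(1/218) - 283*(-1/235)) = 30/(42/109 + 283/235) = 30/(40717/25615) = 30*(25615/40717) = 768450/40717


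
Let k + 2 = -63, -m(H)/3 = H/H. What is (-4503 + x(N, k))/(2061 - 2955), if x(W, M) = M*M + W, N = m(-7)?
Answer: 281/894 ≈ 0.31432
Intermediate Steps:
m(H) = -3 (m(H) = -3*H/H = -3*1 = -3)
N = -3
k = -65 (k = -2 - 63 = -65)
x(W, M) = W + M² (x(W, M) = M² + W = W + M²)
(-4503 + x(N, k))/(2061 - 2955) = (-4503 + (-3 + (-65)²))/(2061 - 2955) = (-4503 + (-3 + 4225))/(-894) = (-4503 + 4222)*(-1/894) = -281*(-1/894) = 281/894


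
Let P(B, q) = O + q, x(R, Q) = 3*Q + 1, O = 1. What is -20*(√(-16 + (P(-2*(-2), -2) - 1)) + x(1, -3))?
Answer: 160 - 60*I*√2 ≈ 160.0 - 84.853*I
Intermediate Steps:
x(R, Q) = 1 + 3*Q
P(B, q) = 1 + q
-20*(√(-16 + (P(-2*(-2), -2) - 1)) + x(1, -3)) = -20*(√(-16 + ((1 - 2) - 1)) + (1 + 3*(-3))) = -20*(√(-16 + (-1 - 1)) + (1 - 9)) = -20*(√(-16 - 2) - 8) = -20*(√(-18) - 8) = -20*(3*I*√2 - 8) = -20*(-8 + 3*I*√2) = 160 - 60*I*√2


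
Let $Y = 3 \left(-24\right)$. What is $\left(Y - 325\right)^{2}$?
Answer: $157609$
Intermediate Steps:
$Y = -72$
$\left(Y - 325\right)^{2} = \left(-72 - 325\right)^{2} = \left(-397\right)^{2} = 157609$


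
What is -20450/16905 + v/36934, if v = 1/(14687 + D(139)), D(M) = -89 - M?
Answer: -2184177404159/1805551054986 ≈ -1.2097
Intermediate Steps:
v = 1/14459 (v = 1/(14687 + (-89 - 1*139)) = 1/(14687 + (-89 - 139)) = 1/(14687 - 228) = 1/14459 ≈ 6.9161e-5)
-20450/16905 + v/36934 = -20450/16905 + (1/14459)/36934 = -20450*1/16905 + (1/14459)*(1/36934) = -4090/3381 + 1/534028706 = -2184177404159/1805551054986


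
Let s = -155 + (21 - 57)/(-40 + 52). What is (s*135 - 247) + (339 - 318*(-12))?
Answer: -17422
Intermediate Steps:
s = -158 (s = -155 - 36/12 = -155 - 36*1/12 = -155 - 3 = -158)
(s*135 - 247) + (339 - 318*(-12)) = (-158*135 - 247) + (339 - 318*(-12)) = (-21330 - 247) + (339 + 3816) = -21577 + 4155 = -17422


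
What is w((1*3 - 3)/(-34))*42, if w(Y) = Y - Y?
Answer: 0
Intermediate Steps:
w(Y) = 0
w((1*3 - 3)/(-34))*42 = 0*42 = 0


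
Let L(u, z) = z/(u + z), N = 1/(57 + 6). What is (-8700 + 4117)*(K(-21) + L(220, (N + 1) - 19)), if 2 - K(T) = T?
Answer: -121486164/1157 ≈ -1.0500e+5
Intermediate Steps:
K(T) = 2 - T
N = 1/63 ≈ 0.015873
(-8700 + 4117)*(K(-21) + L(220, (N + 1) - 19)) = (-8700 + 4117)*((2 - 1*(-21)) + ((1/63 + 1) - 19)/(220 + ((1/63 + 1) - 19))) = -4583*((2 + 21) + (64/63 - 19)/(220 + (64/63 - 19))) = -4583*(23 - 1133/(63*(220 - 1133/63))) = -4583*(23 - 1133/(63*12727/63)) = -4583*(23 - 1133/63*63/12727) = -4583*(23 - 103/1157) = -4583*26508/1157 = -121486164/1157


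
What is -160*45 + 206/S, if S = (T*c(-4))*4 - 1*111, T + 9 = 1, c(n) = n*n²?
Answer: -13946194/1937 ≈ -7199.9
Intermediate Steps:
c(n) = n³
T = -8 (T = -9 + 1 = -8)
S = 1937 (S = -8*(-4)³*4 - 1*111 = -8*(-64)*4 - 111 = 512*4 - 111 = 2048 - 111 = 1937)
-160*45 + 206/S = -160*45 + 206/1937 = -7200 + 206*(1/1937) = -7200 + 206/1937 = -13946194/1937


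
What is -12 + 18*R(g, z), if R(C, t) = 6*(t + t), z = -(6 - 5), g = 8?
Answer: -228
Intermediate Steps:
z = -1 (z = -1*1 = -1)
R(C, t) = 12*t (R(C, t) = 6*(2*t) = 12*t)
-12 + 18*R(g, z) = -12 + 18*(12*(-1)) = -12 + 18*(-12) = -12 - 216 = -228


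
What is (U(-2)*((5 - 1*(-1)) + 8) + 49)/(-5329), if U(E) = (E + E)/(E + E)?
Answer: -63/5329 ≈ -0.011822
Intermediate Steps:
U(E) = 1 (U(E) = (2*E)/((2*E)) = (2*E)*(1/(2*E)) = 1)
(U(-2)*((5 - 1*(-1)) + 8) + 49)/(-5329) = (1*((5 - 1*(-1)) + 8) + 49)/(-5329) = (1*((5 + 1) + 8) + 49)*(-1/5329) = (1*(6 + 8) + 49)*(-1/5329) = (1*14 + 49)*(-1/5329) = (14 + 49)*(-1/5329) = 63*(-1/5329) = -63/5329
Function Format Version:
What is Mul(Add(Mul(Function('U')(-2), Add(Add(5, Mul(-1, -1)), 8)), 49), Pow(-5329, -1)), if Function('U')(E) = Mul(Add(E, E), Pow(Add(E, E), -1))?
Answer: Rational(-63, 5329) ≈ -0.011822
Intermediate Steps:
Function('U')(E) = 1 (Function('U')(E) = Mul(Mul(2, E), Pow(Mul(2, E), -1)) = Mul(Mul(2, E), Mul(Rational(1, 2), Pow(E, -1))) = 1)
Mul(Add(Mul(Function('U')(-2), Add(Add(5, Mul(-1, -1)), 8)), 49), Pow(-5329, -1)) = Mul(Add(Mul(1, Add(Add(5, Mul(-1, -1)), 8)), 49), Pow(-5329, -1)) = Mul(Add(Mul(1, Add(Add(5, 1), 8)), 49), Rational(-1, 5329)) = Mul(Add(Mul(1, Add(6, 8)), 49), Rational(-1, 5329)) = Mul(Add(Mul(1, 14), 49), Rational(-1, 5329)) = Mul(Add(14, 49), Rational(-1, 5329)) = Mul(63, Rational(-1, 5329)) = Rational(-63, 5329)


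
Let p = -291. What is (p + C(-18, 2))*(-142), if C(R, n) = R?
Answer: 43878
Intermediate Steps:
(p + C(-18, 2))*(-142) = (-291 - 18)*(-142) = -309*(-142) = 43878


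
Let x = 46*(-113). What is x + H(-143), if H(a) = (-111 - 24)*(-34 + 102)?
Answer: -14378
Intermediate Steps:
x = -5198
H(a) = -9180 (H(a) = -135*68 = -9180)
x + H(-143) = -5198 - 9180 = -14378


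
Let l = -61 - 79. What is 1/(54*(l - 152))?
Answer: -1/15768 ≈ -6.3420e-5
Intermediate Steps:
l = -140
1/(54*(l - 152)) = 1/(54*(-140 - 152)) = 1/(54*(-292)) = 1/(-15768) = -1/15768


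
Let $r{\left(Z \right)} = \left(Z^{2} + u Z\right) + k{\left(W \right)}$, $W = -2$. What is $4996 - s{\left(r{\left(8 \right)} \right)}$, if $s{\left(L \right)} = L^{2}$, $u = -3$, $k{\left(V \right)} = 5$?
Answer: $2971$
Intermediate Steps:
$r{\left(Z \right)} = 5 + Z^{2} - 3 Z$ ($r{\left(Z \right)} = \left(Z^{2} - 3 Z\right) + 5 = 5 + Z^{2} - 3 Z$)
$4996 - s{\left(r{\left(8 \right)} \right)} = 4996 - \left(5 + 8^{2} - 24\right)^{2} = 4996 - \left(5 + 64 - 24\right)^{2} = 4996 - 45^{2} = 4996 - 2025 = 2971$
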